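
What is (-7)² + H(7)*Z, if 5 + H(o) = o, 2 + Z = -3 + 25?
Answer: 89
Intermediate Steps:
Z = 20 (Z = -2 + (-3 + 25) = -2 + 22 = 20)
H(o) = -5 + o
(-7)² + H(7)*Z = (-7)² + (-5 + 7)*20 = 49 + 2*20 = 49 + 40 = 89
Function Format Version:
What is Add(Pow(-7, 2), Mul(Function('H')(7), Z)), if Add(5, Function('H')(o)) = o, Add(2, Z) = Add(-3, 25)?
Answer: 89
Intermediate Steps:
Z = 20 (Z = Add(-2, Add(-3, 25)) = Add(-2, 22) = 20)
Function('H')(o) = Add(-5, o)
Add(Pow(-7, 2), Mul(Function('H')(7), Z)) = Add(Pow(-7, 2), Mul(Add(-5, 7), 20)) = Add(49, Mul(2, 20)) = Add(49, 40) = 89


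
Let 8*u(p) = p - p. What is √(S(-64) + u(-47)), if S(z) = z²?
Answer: 64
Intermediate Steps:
u(p) = 0 (u(p) = (p - p)/8 = (⅛)*0 = 0)
√(S(-64) + u(-47)) = √((-64)² + 0) = √(4096 + 0) = √4096 = 64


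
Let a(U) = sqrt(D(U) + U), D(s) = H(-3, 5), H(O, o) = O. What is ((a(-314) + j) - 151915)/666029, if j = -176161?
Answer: -46868/95147 + I*sqrt(317)/666029 ≈ -0.49259 + 2.6732e-5*I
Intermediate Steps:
D(s) = -3
a(U) = sqrt(-3 + U)
((a(-314) + j) - 151915)/666029 = ((sqrt(-3 - 314) - 176161) - 151915)/666029 = ((sqrt(-317) - 176161) - 151915)*(1/666029) = ((I*sqrt(317) - 176161) - 151915)*(1/666029) = ((-176161 + I*sqrt(317)) - 151915)*(1/666029) = (-328076 + I*sqrt(317))*(1/666029) = -46868/95147 + I*sqrt(317)/666029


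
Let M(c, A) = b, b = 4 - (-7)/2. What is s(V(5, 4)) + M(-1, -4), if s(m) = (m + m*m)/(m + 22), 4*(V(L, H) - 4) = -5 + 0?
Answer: 95/12 ≈ 7.9167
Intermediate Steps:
b = 15/2 (b = 4 - (-7)/2 = 4 - 1*(-7/2) = 4 + 7/2 = 15/2 ≈ 7.5000)
M(c, A) = 15/2
V(L, H) = 11/4 (V(L, H) = 4 + (-5 + 0)/4 = 4 + (¼)*(-5) = 4 - 5/4 = 11/4)
s(m) = (m + m²)/(22 + m)
s(V(5, 4)) + M(-1, -4) = 11*(1 + 11/4)/(4*(22 + 11/4)) + 15/2 = (11/4)*(15/4)/(99/4) + 15/2 = (11/4)*(4/99)*(15/4) + 15/2 = 5/12 + 15/2 = 95/12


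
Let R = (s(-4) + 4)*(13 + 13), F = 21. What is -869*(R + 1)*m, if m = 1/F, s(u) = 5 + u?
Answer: -113839/21 ≈ -5420.9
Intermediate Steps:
R = 130 (R = ((5 - 4) + 4)*(13 + 13) = (1 + 4)*26 = 5*26 = 130)
m = 1/21 ≈ 0.047619
-869*(R + 1)*m = -869*(130 + 1)/21 = -113839/21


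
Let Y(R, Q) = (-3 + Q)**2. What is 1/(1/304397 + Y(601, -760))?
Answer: 304397/177210497094 ≈ 1.7177e-6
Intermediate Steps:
1/(1/304397 + Y(601, -760)) = 1/(1/304397 + (-3 - 760)**2) = 1/(1/304397 + (-763)**2) = 1/(1/304397 + 582169) = 1/(177210497094/304397) = 304397/177210497094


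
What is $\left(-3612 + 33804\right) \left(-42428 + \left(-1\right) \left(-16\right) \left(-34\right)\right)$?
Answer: $-1297410624$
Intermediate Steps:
$\left(-3612 + 33804\right) \left(-42428 + \left(-1\right) \left(-16\right) \left(-34\right)\right) = 30192 \left(-42428 + 16 \left(-34\right)\right) = 30192 \left(-42428 - 544\right) = 30192 \left(-42972\right) = -1297410624$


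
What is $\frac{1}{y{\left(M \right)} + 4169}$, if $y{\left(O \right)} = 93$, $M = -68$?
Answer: $\frac{1}{4262} \approx 0.00023463$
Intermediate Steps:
$\frac{1}{y{\left(M \right)} + 4169} = \frac{1}{93 + 4169} = \frac{1}{4262}$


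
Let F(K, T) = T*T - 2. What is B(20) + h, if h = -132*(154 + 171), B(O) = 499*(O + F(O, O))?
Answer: 165682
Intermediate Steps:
F(K, T) = -2 + T**2 (F(K, T) = T**2 - 2 = -2 + T**2)
B(O) = -998 + 499*O + 499*O**2 (B(O) = 499*(O + (-2 + O**2)) = 499*(-2 + O + O**2) = -998 + 499*O + 499*O**2)
h = -42900 (h = -132*325 = -42900)
B(20) + h = (-998 + 499*20 + 499*20**2) - 42900 = (-998 + 9980 + 499*400) - 42900 = (-998 + 9980 + 199600) - 42900 = 208582 - 42900 = 165682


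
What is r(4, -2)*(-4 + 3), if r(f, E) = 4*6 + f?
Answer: -28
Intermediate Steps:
r(f, E) = 24 + f
r(4, -2)*(-4 + 3) = (24 + 4)*(-4 + 3) = 28*(-1) = -28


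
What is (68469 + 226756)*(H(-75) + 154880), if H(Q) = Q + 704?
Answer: 45910144525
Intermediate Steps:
H(Q) = 704 + Q
(68469 + 226756)*(H(-75) + 154880) = (68469 + 226756)*((704 - 75) + 154880) = 295225*(629 + 154880) = 295225*155509 = 45910144525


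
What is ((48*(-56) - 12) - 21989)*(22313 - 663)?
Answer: -534516850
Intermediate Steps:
((48*(-56) - 12) - 21989)*(22313 - 663) = ((-2688 - 12) - 21989)*21650 = (-2700 - 21989)*21650 = -24689*21650 = -534516850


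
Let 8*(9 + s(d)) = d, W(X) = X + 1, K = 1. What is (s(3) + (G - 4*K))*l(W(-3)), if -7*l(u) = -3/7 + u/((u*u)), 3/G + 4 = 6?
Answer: -1157/784 ≈ -1.4758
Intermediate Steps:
G = 3/2 (G = 3/(-4 + 6) = 3/2 ≈ 1.5000)
W(X) = 1 + X
s(d) = -9 + d/8
l(u) = 3/49 - 1/(7*u) (l(u) = -(-3/7 + u/((u*u)))/7 = -(-3*⅐ + u/(u²))/7 = -(-3/7 + u/u²)/7 = -(-3/7 + 1/u)/7 = 3/49 - 1/(7*u))
(s(3) + (G - 4*K))*l(W(-3)) = ((-9 + (⅛)*3) + (3/2 - 4*1))*((-7 + 3*(1 - 3))/(49*(1 - 3))) = ((-9 + 3/8) + (3/2 - 4))*((1/49)*(-7 + 3*(-2))/(-2)) = (-69/8 - 5/2)*((1/49)*(-½)*(-7 - 6)) = -89*(-1)*(-13)/(392*2) = -89/8*13/98 = -1157/784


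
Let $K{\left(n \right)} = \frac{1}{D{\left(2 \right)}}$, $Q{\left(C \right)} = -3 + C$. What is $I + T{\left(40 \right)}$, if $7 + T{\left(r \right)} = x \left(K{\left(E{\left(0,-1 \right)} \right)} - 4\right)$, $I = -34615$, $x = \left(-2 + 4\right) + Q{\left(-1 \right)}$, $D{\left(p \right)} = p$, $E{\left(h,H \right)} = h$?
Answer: $-34615$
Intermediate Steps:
$K{\left(n \right)} = \frac{1}{2}$
$x = -2$ ($x = \left(-2 + 4\right) - 4 = 2 - 4 = -2$)
$T{\left(r \right)} = 0$ ($T{\left(r \right)} = -7 - 2 \left(\frac{1}{2} - 4\right) = -7 - -7 = -7 + 7 = 0$)
$I + T{\left(40 \right)} = -34615 + 0 = -34615$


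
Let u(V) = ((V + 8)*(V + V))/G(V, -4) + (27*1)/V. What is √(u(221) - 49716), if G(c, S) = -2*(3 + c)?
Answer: I*√7649356239070/12376 ≈ 223.48*I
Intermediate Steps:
G(c, S) = -6 - 2*c
u(V) = 27/V + 2*V*(8 + V)/(-6 - 2*V) (u(V) = ((V + 8)*(V + V))/(-6 - 2*V) + (27*1)/V = ((8 + V)*(2*V))/(-6 - 2*V) + 27/V = (2*V*(8 + V))/(-6 - 2*V) + 27/V = 2*V*(8 + V)/(-6 - 2*V) + 27/V = 27/V + 2*V*(8 + V)/(-6 - 2*V))
√(u(221) - 49716) = √((81 + 27*221 - 1*221²*(8 + 221))/(221*(3 + 221)) - 49716) = √((1/221)*(81 + 5967 - 1*48841*229)/224 - 49716) = √((1/221)*(1/224)*(81 + 5967 - 11184589) - 49716) = √((1/221)*(1/224)*(-11178541) - 49716) = √(-11178541/49504 - 49716) = √(-2472319405/49504) = I*√7649356239070/12376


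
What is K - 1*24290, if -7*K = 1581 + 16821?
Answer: -188432/7 ≈ -26919.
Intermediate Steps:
K = -18402/7 (K = -(1581 + 16821)/7 = -1/7*18402 = -18402/7 ≈ -2628.9)
K - 1*24290 = -18402/7 - 1*24290 = -18402/7 - 24290 = -188432/7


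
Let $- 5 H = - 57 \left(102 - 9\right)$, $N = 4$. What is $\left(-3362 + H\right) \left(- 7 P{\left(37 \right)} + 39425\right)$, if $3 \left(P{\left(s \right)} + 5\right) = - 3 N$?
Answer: $- \frac{454467392}{5} \approx -9.0893 \cdot 10^{7}$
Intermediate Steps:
$H = \frac{5301}{5}$ ($H = - \frac{\left(-57\right) \left(102 - 9\right)}{5} = - \frac{\left(-57\right) 93}{5} = \left(- \frac{1}{5}\right) \left(-5301\right) = \frac{5301}{5} \approx 1060.2$)
$P{\left(s \right)} = -9$ ($P{\left(s \right)} = -5 + \frac{\left(-3\right) 4}{3} = -5 + \frac{1}{3} \left(-12\right) = -5 - 4 = -9$)
$\left(-3362 + H\right) \left(- 7 P{\left(37 \right)} + 39425\right) = \left(-3362 + \frac{5301}{5}\right) \left(\left(-7\right) \left(-9\right) + 39425\right) = - \frac{11509 \left(63 + 39425\right)}{5} = \left(- \frac{11509}{5}\right) 39488 = - \frac{454467392}{5}$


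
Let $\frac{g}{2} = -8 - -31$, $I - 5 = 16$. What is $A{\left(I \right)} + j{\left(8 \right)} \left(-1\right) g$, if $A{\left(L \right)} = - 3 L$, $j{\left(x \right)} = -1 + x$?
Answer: $-385$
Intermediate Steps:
$I = 21$ ($I = 5 + 16 = 21$)
$g = 46$ ($g = 2 \left(-8 - -31\right) = 2 \left(-8 + 31\right) = 2 \cdot 23 = 46$)
$A{\left(I \right)} + j{\left(8 \right)} \left(-1\right) g = \left(-3\right) 21 + \left(-1 + 8\right) \left(-1\right) 46 = -63 + 7 \left(-1\right) 46 = -63 - 322 = -385$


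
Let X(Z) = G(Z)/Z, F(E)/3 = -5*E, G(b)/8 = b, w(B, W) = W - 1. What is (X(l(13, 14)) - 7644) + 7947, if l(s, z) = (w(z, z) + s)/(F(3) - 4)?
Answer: 311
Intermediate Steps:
w(B, W) = -1 + W
G(b) = 8*b
F(E) = -15*E (F(E) = 3*(-5*E) = -15*E)
l(s, z) = 1/49 - s/49 - z/49 (l(s, z) = ((-1 + z) + s)/(-15*3 - 4) = (-1 + s + z)/(-45 - 4) = (-1 + s + z)/(-49) = (-1 + s + z)*(-1/49) = 1/49 - s/49 - z/49)
X(Z) = 8 (X(Z) = (8*Z)/Z = 8)
(X(l(13, 14)) - 7644) + 7947 = (8 - 7644) + 7947 = -7636 + 7947 = 311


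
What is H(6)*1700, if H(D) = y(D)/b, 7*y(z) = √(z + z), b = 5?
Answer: 680*√3/7 ≈ 168.26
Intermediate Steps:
y(z) = √2*√z/7 (y(z) = √(z + z)/7 = √(2*z)/7 = (√2*√z)/7 = √2*√z/7)
H(D) = √2*√D/35 (H(D) = (√2*√D/7)/5 = (√2*√D/7)*(⅕) = √2*√D/35)
H(6)*1700 = (√2*√6/35)*1700 = (2*√3/35)*1700 = 680*√3/7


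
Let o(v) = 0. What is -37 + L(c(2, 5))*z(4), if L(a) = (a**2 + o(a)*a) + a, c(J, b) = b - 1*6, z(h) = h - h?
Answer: -37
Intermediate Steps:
z(h) = 0
c(J, b) = -6 + b (c(J, b) = b - 6 = -6 + b)
L(a) = a + a**2 (L(a) = (a**2 + 0*a) + a = (a**2 + 0) + a = a**2 + a = a + a**2)
-37 + L(c(2, 5))*z(4) = -37 + ((-6 + 5)*(1 + (-6 + 5)))*0 = -37 - (1 - 1)*0 = -37 - 1*0*0 = -37 + 0*0 = -37 + 0 = -37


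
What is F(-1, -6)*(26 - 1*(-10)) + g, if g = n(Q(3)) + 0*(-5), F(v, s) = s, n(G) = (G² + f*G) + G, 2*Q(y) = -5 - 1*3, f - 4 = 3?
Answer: -232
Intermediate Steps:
f = 7 (f = 4 + 3 = 7)
Q(y) = -4 (Q(y) = (-5 - 1*3)/2 = (-5 - 3)/2 = (½)*(-8) = -4)
n(G) = G² + 8*G (n(G) = (G² + 7*G) + G = G² + 8*G)
g = -16 (g = -4*(8 - 4) + 0*(-5) = -4*4 + 0 = -16 + 0 = -16)
F(-1, -6)*(26 - 1*(-10)) + g = -6*(26 - 1*(-10)) - 16 = -6*(26 + 10) - 16 = -6*36 - 16 = -216 - 16 = -232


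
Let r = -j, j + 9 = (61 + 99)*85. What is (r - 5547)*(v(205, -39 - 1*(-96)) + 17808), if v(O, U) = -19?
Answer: -340445882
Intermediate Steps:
j = 13591 (j = -9 + (61 + 99)*85 = -9 + 160*85 = -9 + 13600 = 13591)
r = -13591 (r = -1*13591 = -13591)
(r - 5547)*(v(205, -39 - 1*(-96)) + 17808) = (-13591 - 5547)*(-19 + 17808) = -19138*17789 = -340445882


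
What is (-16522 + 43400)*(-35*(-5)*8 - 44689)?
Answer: -1163521742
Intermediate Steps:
(-16522 + 43400)*(-35*(-5)*8 - 44689) = 26878*(175*8 - 44689) = 26878*(1400 - 44689) = 26878*(-43289) = -1163521742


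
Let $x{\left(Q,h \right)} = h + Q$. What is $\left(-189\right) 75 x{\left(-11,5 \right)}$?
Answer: $85050$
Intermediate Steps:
$x{\left(Q,h \right)} = Q + h$
$\left(-189\right) 75 x{\left(-11,5 \right)} = \left(-189\right) 75 \left(-11 + 5\right) = \left(-14175\right) \left(-6\right) = 85050$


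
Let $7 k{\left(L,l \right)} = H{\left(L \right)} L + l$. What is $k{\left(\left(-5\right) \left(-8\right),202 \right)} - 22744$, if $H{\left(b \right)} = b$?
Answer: $- \frac{157406}{7} \approx -22487.0$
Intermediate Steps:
$k{\left(L,l \right)} = \frac{l}{7} + \frac{L^{2}}{7}$ ($k{\left(L,l \right)} = \frac{L L + l}{7} = \frac{L^{2} + l}{7} = \frac{l + L^{2}}{7} = \frac{l}{7} + \frac{L^{2}}{7}$)
$k{\left(\left(-5\right) \left(-8\right),202 \right)} - 22744 = \left(\frac{1}{7} \cdot 202 + \frac{\left(\left(-5\right) \left(-8\right)\right)^{2}}{7}\right) - 22744 = \left(\frac{202}{7} + \frac{40^{2}}{7}\right) - 22744 = \left(\frac{202}{7} + \frac{1}{7} \cdot 1600\right) - 22744 = \left(\frac{202}{7} + \frac{1600}{7}\right) - 22744 = \frac{1802}{7} - 22744 = - \frac{157406}{7}$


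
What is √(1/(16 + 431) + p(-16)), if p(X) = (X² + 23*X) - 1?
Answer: I*√22577970/447 ≈ 10.63*I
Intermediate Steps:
p(X) = -1 + X² + 23*X
√(1/(16 + 431) + p(-16)) = √(1/(16 + 431) + (-1 + (-16)² + 23*(-16))) = √(1/447 + (-1 + 256 - 368)) = √(1/447 - 113) = √(-50510/447) = I*√22577970/447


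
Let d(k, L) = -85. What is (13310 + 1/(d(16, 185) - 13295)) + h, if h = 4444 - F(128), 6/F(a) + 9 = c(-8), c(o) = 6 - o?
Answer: 237532463/13380 ≈ 17753.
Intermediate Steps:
F(a) = 6/5 (F(a) = 6/(-9 + (6 - 1*(-8))) = 6/(-9 + (6 + 8)) = 6/(-9 + 14) = 6/5)
h = 22214/5 (h = 4444 - 1*6/5 = 4444 - 6/5 = 22214/5 ≈ 4442.8)
(13310 + 1/(d(16, 185) - 13295)) + h = (13310 + 1/(-85 - 13295)) + 22214/5 = (13310 + 1/(-13380)) + 22214/5 = (13310 - 1/13380) + 22214/5 = 178087799/13380 + 22214/5 = 237532463/13380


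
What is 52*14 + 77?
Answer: 805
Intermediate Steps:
52*14 + 77 = 728 + 77 = 805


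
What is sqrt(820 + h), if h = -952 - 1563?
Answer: I*sqrt(1695) ≈ 41.17*I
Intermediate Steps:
h = -2515
sqrt(820 + h) = sqrt(820 - 2515) = sqrt(-1695) = I*sqrt(1695)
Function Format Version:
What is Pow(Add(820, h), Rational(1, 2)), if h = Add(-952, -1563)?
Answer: Mul(I, Pow(1695, Rational(1, 2))) ≈ Mul(41.170, I)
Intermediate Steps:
h = -2515
Pow(Add(820, h), Rational(1, 2)) = Pow(Add(820, -2515), Rational(1, 2)) = Pow(-1695, Rational(1, 2)) = Mul(I, Pow(1695, Rational(1, 2)))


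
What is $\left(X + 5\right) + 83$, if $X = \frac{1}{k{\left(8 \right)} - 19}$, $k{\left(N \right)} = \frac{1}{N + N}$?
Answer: $\frac{26648}{303} \approx 87.947$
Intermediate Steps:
$k{\left(N \right)} = \frac{1}{2 N}$
$X = - \frac{16}{303}$ ($X = \frac{1}{\frac{1}{2 \cdot 8} - 19} = \frac{1}{\frac{1}{2} \cdot \frac{1}{8} - 19} = \frac{1}{\frac{1}{16} - 19} = \frac{1}{- \frac{303}{16}} = - \frac{16}{303} \approx -0.052805$)
$\left(X + 5\right) + 83 = \left(- \frac{16}{303} + 5\right) + 83 = \frac{1499}{303} + 83 = \frac{26648}{303}$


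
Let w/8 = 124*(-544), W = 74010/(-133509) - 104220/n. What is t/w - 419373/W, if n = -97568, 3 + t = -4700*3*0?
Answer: -245667517828359566829/301002176691200 ≈ -8.1617e+5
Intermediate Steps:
t = -3 (t = -3 - 4700*3*0 = -3 - 14100*0 = -3 + 0 = -3)
W = 557775025/1085517176 (W = 74010/(-133509) - 104220/(-97568) = 74010*(-1/133509) - 104220*(-1/97568) = -24670/44503 + 26055/24392 = 557775025/1085517176 ≈ 0.51383)
w = -539648 (w = 8*(124*(-544)) = 8*(-67456) = -539648)
t/w - 419373/W = -3/(-539648) - 419373/557775025/1085517176 = -3*(-1/539648) - 419373*1085517176/557775025 = 3/539648 - 455236594650648/557775025 = -245667517828359566829/301002176691200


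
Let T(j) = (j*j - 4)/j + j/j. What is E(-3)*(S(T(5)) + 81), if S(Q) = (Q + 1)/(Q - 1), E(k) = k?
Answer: -1732/7 ≈ -247.43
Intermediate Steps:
T(j) = 1 + (-4 + j²)/j (T(j) = (j² - 4)/j + 1 = (-4 + j²)/j + 1 = 1 + (-4 + j²)/j)
S(Q) = (1 + Q)/(-1 + Q)
E(-3)*(S(T(5)) + 81) = -3*((1 + (1 + 5 - 4/5))/(-1 + (1 + 5 - 4/5)) + 81) = -3*((1 + (1 + 5 - 4*⅕))/(-1 + (1 + 5 - 4*⅕)) + 81) = -3*((1 + (1 + 5 - ⅘))/(-1 + (1 + 5 - ⅘)) + 81) = -3*((1 + 26/5)/(-1 + 26/5) + 81) = -3*((31/5)/(21/5) + 81) = -3*((5/21)*(31/5) + 81) = -3*(31/21 + 81) = -3*1732/21 = -1732/7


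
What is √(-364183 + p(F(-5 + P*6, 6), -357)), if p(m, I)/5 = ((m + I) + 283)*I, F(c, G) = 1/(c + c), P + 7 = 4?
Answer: I*√491026678/46 ≈ 481.72*I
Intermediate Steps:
P = -3 (P = -7 + 4 = -3)
F(c, G) = 1/(2*c)
p(m, I) = 5*I*(283 + I + m) (p(m, I) = 5*(((m + I) + 283)*I) = 5*(((I + m) + 283)*I) = 5*((283 + I + m)*I) = 5*(I*(283 + I + m)) = 5*I*(283 + I + m))
√(-364183 + p(F(-5 + P*6, 6), -357)) = √(-364183 + 5*(-357)*(283 - 357 + 1/(2*(-5 - 3*6)))) = √(-364183 + 5*(-357)*(283 - 357 + 1/(2*(-5 - 18)))) = √(-364183 + 5*(-357)*(283 - 357 + (½)/(-23))) = √(-364183 + 5*(-357)*(283 - 357 + (½)*(-1/23))) = √(-364183 + 5*(-357)*(283 - 357 - 1/46)) = √(-364183 + 5*(-357)*(-3405/46)) = √(-364183 + 6077925/46) = √(-10674493/46) = I*√491026678/46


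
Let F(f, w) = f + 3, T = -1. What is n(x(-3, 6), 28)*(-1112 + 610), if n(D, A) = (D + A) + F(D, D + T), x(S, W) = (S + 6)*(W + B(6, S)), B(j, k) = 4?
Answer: -45682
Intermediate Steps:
F(f, w) = 3 + f
x(S, W) = (4 + W)*(6 + S) (x(S, W) = (S + 6)*(W + 4) = (6 + S)*(4 + W) = (4 + W)*(6 + S))
n(D, A) = 3 + A + 2*D (n(D, A) = (D + A) + (3 + D) = (A + D) + (3 + D) = 3 + A + 2*D)
n(x(-3, 6), 28)*(-1112 + 610) = (3 + 28 + 2*(24 + 4*(-3) + 6*6 - 3*6))*(-1112 + 610) = (3 + 28 + 2*(24 - 12 + 36 - 18))*(-502) = (3 + 28 + 2*30)*(-502) = (3 + 28 + 60)*(-502) = 91*(-502) = -45682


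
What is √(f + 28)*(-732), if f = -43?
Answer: -732*I*√15 ≈ -2835.0*I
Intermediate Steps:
√(f + 28)*(-732) = √(-43 + 28)*(-732) = √(-15)*(-732) = (I*√15)*(-732) = -732*I*√15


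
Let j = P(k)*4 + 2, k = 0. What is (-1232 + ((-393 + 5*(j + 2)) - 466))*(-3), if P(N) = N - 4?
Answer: 6453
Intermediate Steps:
P(N) = -4 + N
j = -14 (j = (-4 + 0)*4 + 2 = -4*4 + 2 = -16 + 2 = -14)
(-1232 + ((-393 + 5*(j + 2)) - 466))*(-3) = (-1232 + ((-393 + 5*(-14 + 2)) - 466))*(-3) = (-1232 + ((-393 + 5*(-12)) - 466))*(-3) = (-1232 + ((-393 - 60) - 466))*(-3) = (-1232 + (-453 - 466))*(-3) = (-1232 - 919)*(-3) = -2151*(-3) = 6453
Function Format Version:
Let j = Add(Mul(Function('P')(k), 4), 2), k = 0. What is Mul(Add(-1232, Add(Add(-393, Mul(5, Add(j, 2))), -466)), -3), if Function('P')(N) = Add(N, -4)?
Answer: 6453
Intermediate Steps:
Function('P')(N) = Add(-4, N)
j = -14 (j = Add(Mul(Add(-4, 0), 4), 2) = Add(Mul(-4, 4), 2) = Add(-16, 2) = -14)
Mul(Add(-1232, Add(Add(-393, Mul(5, Add(j, 2))), -466)), -3) = Mul(Add(-1232, Add(Add(-393, Mul(5, Add(-14, 2))), -466)), -3) = Mul(Add(-1232, Add(Add(-393, Mul(5, -12)), -466)), -3) = Mul(Add(-1232, Add(Add(-393, -60), -466)), -3) = Mul(Add(-1232, Add(-453, -466)), -3) = Mul(Add(-1232, -919), -3) = Mul(-2151, -3) = 6453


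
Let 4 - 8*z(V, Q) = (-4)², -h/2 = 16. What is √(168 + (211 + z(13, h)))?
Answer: √1510/2 ≈ 19.429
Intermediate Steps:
h = -32 (h = -2*16 = -32)
z(V, Q) = -3/2 (z(V, Q) = ½ - ⅛*(-4)² = ½ - ⅛*16 = ½ - 2 = -3/2)
√(168 + (211 + z(13, h))) = √(168 + (211 - 3/2)) = √(168 + 419/2) = √(755/2) = √1510/2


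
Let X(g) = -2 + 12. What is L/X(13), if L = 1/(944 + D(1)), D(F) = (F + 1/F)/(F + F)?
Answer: 1/9450 ≈ 0.00010582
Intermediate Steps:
D(F) = (F + 1/F)/(2*F) (D(F) = (F + 1/F)/((2*F)) = (F + 1/F)*(1/(2*F)) = (F + 1/F)/(2*F))
X(g) = 10
L = 1/945 (L = 1/(944 + (½)*(1 + 1²)/1²) = 1/(944 + (½)*1*(1 + 1)) = 1/(944 + (½)*1*2) = 1/(944 + 1) = 1/945 ≈ 0.0010582)
L/X(13) = (1/945)/10 = (1/945)*(⅒) = 1/9450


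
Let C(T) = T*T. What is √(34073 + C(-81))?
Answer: √40634 ≈ 201.58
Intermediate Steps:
C(T) = T²
√(34073 + C(-81)) = √(34073 + (-81)²) = √(34073 + 6561) = √40634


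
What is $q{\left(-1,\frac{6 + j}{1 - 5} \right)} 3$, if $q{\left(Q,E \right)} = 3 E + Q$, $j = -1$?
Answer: $- \frac{57}{4} \approx -14.25$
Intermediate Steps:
$q{\left(Q,E \right)} = Q + 3 E$
$q{\left(-1,\frac{6 + j}{1 - 5} \right)} 3 = \left(-1 + 3 \frac{6 - 1}{1 - 5}\right) 3 = \left(-1 + 3 \frac{5}{-4}\right) 3 = \left(-1 + 3 \cdot 5 \left(- \frac{1}{4}\right)\right) 3 = \left(-1 + 3 \left(- \frac{5}{4}\right)\right) 3 = \left(-1 - \frac{15}{4}\right) 3 = \left(- \frac{19}{4}\right) 3 = - \frac{57}{4}$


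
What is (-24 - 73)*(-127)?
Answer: 12319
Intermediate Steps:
(-24 - 73)*(-127) = -97*(-127) = 12319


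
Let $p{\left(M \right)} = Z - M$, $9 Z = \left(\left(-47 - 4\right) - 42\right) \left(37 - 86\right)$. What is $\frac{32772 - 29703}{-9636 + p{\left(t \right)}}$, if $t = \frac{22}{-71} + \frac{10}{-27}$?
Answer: $- \frac{5883273}{17500267} \approx -0.33618$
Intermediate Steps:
$t = - \frac{1304}{1917}$ ($t = 22 \left(- \frac{1}{71}\right) + 10 \left(- \frac{1}{27}\right) = - \frac{22}{71} - \frac{10}{27} = - \frac{1304}{1917} \approx -0.68023$)
$Z = \frac{1519}{3}$ ($Z = \frac{\left(\left(-47 - 4\right) - 42\right) \left(37 - 86\right)}{9} = \frac{\left(-51 - 42\right) \left(-49\right)}{9} = \frac{\left(-93\right) \left(-49\right)}{9} = \frac{1}{9} \cdot 4557 = \frac{1519}{3} \approx 506.33$)
$p{\left(M \right)} = \frac{1519}{3} - M$
$\frac{32772 - 29703}{-9636 + p{\left(t \right)}} = \frac{32772 - 29703}{-9636 + \left(\frac{1519}{3} - - \frac{1304}{1917}\right)} = \frac{3069}{-9636 + \left(\frac{1519}{3} + \frac{1304}{1917}\right)} = \frac{3069}{-9636 + \frac{971945}{1917}} = \frac{3069}{- \frac{17500267}{1917}} = 3069 \left(- \frac{1917}{17500267}\right) = - \frac{5883273}{17500267}$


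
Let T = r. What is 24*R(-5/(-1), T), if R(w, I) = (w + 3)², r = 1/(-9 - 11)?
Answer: 1536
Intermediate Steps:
r = -1/20 (r = 1/(-20) = -1/20 ≈ -0.050000)
T = -1/20 ≈ -0.050000
R(w, I) = (3 + w)²
24*R(-5/(-1), T) = 24*(3 - 5/(-1))² = 24*(3 - 1*(-5))² = 24*(3 + 5)² = 24*8² = 24*64 = 1536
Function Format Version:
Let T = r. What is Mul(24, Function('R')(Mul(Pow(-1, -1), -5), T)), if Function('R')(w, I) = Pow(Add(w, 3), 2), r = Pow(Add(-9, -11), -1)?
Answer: 1536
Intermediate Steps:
r = Rational(-1, 20) (r = Pow(-20, -1) = Rational(-1, 20) ≈ -0.050000)
T = Rational(-1, 20) ≈ -0.050000
Function('R')(w, I) = Pow(Add(3, w), 2)
Mul(24, Function('R')(Mul(Pow(-1, -1), -5), T)) = Mul(24, Pow(Add(3, Mul(Pow(-1, -1), -5)), 2)) = Mul(24, Pow(Add(3, Mul(-1, -5)), 2)) = Mul(24, Pow(Add(3, 5), 2)) = Mul(24, Pow(8, 2)) = Mul(24, 64) = 1536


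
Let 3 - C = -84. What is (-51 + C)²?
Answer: 1296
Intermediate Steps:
C = 87 (C = 3 - 1*(-84) = 3 + 84 = 87)
(-51 + C)² = (-51 + 87)² = 36² = 1296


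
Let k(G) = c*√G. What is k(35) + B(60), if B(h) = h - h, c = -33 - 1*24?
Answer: -57*√35 ≈ -337.22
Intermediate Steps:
c = -57 (c = -33 - 24 = -57)
B(h) = 0
k(G) = -57*√G
k(35) + B(60) = -57*√35 + 0 = -57*√35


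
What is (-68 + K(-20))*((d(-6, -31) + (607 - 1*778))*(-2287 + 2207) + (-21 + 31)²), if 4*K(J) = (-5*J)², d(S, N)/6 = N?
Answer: 69701120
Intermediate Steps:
d(S, N) = 6*N
K(J) = 25*J²/4 (K(J) = (-5*J)²/4 = (25*J²)/4 = 25*J²/4)
(-68 + K(-20))*((d(-6, -31) + (607 - 1*778))*(-2287 + 2207) + (-21 + 31)²) = (-68 + (25/4)*(-20)²)*((6*(-31) + (607 - 1*778))*(-2287 + 2207) + (-21 + 31)²) = (-68 + (25/4)*400)*((-186 + (607 - 778))*(-80) + 10²) = (-68 + 2500)*((-186 - 171)*(-80) + 100) = 2432*(-357*(-80) + 100) = 2432*(28560 + 100) = 2432*28660 = 69701120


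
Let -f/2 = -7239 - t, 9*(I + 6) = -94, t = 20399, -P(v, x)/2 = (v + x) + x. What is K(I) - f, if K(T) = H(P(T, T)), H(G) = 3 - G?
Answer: -166115/3 ≈ -55372.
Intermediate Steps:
P(v, x) = -4*x - 2*v (P(v, x) = -2*((v + x) + x) = -2*(v + 2*x) = -4*x - 2*v)
I = -148/9 (I = -6 + (⅑)*(-94) = -6 - 94/9 = -148/9 ≈ -16.444)
K(T) = 3 + 6*T (K(T) = 3 - (-4*T - 2*T) = 3 - (-6)*T = 3 + 6*T)
f = 55276 (f = -2*(-7239 - 1*20399) = -2*(-7239 - 20399) = -2*(-27638) = 55276)
K(I) - f = (3 + 6*(-148/9)) - 1*55276 = (3 - 296/3) - 55276 = -287/3 - 55276 = -166115/3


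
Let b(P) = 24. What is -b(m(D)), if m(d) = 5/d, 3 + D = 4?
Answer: -24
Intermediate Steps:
D = 1 (D = -3 + 4 = 1)
-b(m(D)) = -1*24 = -24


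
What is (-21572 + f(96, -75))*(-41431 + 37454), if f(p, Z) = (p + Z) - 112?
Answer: 86153751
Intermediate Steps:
f(p, Z) = -112 + Z + p (f(p, Z) = (Z + p) - 112 = -112 + Z + p)
(-21572 + f(96, -75))*(-41431 + 37454) = (-21572 + (-112 - 75 + 96))*(-41431 + 37454) = (-21572 - 91)*(-3977) = -21663*(-3977) = 86153751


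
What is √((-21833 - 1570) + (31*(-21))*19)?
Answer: 2*I*√8943 ≈ 189.13*I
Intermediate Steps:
√((-21833 - 1570) + (31*(-21))*19) = √(-23403 - 651*19) = √(-23403 - 12369) = √(-35772) = 2*I*√8943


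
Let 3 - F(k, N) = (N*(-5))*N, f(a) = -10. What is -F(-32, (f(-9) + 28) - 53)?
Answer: -6128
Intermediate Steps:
F(k, N) = 3 + 5*N² (F(k, N) = 3 - N*(-5)*N = 3 - (-5*N)*N = 3 - (-5)*N² = 3 + 5*N²)
-F(-32, (f(-9) + 28) - 53) = -(3 + 5*((-10 + 28) - 53)²) = -(3 + 5*(18 - 53)²) = -(3 + 5*(-35)²) = -(3 + 5*1225) = -(3 + 6125) = -1*6128 = -6128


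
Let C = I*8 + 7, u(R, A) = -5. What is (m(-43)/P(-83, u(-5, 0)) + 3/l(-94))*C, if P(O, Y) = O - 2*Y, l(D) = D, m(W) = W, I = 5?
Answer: 3823/146 ≈ 26.185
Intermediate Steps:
C = 47 (C = 5*8 + 7 = 40 + 7 = 47)
(m(-43)/P(-83, u(-5, 0)) + 3/l(-94))*C = (-43/(-83 - 2*(-5)) + 3/(-94))*47 = (-43/(-83 + 10) + 3*(-1/94))*47 = (-43/(-73) - 3/94)*47 = (-43*(-1/73) - 3/94)*47 = (43/73 - 3/94)*47 = (3823/6862)*47 = 3823/146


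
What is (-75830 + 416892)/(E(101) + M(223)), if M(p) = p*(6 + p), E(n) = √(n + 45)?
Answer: 17417013154/2607838343 - 341062*√146/2607838343 ≈ 6.6771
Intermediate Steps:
E(n) = √(45 + n)
(-75830 + 416892)/(E(101) + M(223)) = (-75830 + 416892)/(√(45 + 101) + 223*(6 + 223)) = 341062/(√146 + 223*229) = 341062/(√146 + 51067) = 341062/(51067 + √146)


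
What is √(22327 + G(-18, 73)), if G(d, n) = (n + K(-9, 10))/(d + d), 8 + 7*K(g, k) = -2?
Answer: √39381321/42 ≈ 149.42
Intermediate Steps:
K(g, k) = -10/7 (K(g, k) = -8/7 + (⅐)*(-2) = -8/7 - 2/7 = -10/7)
G(d, n) = (-10/7 + n)/(2*d) (G(d, n) = (n - 10/7)/(d + d) = (-10/7 + n)/((2*d)) = (-10/7 + n)*(1/(2*d)) = (-10/7 + n)/(2*d))
√(22327 + G(-18, 73)) = √(22327 + (1/14)*(-10 + 7*73)/(-18)) = √(22327 + (1/14)*(-1/18)*(-10 + 511)) = √(22327 + (1/14)*(-1/18)*501) = √(22327 - 167/84) = √(1875301/84) = √39381321/42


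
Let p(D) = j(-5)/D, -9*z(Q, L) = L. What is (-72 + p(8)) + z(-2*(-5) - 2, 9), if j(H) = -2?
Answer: -293/4 ≈ -73.250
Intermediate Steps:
z(Q, L) = -L/9
p(D) = -2/D
(-72 + p(8)) + z(-2*(-5) - 2, 9) = (-72 - 2/8) - 1/9*9 = (-72 - 2*1/8) - 1 = (-72 - 1/4) - 1 = -289/4 - 1 = -293/4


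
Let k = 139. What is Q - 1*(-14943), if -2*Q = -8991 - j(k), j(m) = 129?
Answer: 19503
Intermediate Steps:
Q = 4560 (Q = -(-8991 - 1*129)/2 = -(-8991 - 129)/2 = -½*(-9120) = 4560)
Q - 1*(-14943) = 4560 - 1*(-14943) = 4560 + 14943 = 19503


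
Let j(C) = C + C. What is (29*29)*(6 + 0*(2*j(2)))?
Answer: 5046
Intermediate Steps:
j(C) = 2*C
(29*29)*(6 + 0*(2*j(2))) = (29*29)*(6 + 0*(2*(2*2))) = 841*(6 + 0*(2*4)) = 841*(6 + 0*8) = 841*(6 + 0) = 841*6 = 5046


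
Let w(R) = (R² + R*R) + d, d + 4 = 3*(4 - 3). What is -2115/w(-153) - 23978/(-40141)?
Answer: 1037679811/1879281197 ≈ 0.55217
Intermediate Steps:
d = -1 (d = -4 + 3*(4 - 3) = -4 + 3*1 = -4 + 3 = -1)
w(R) = -1 + 2*R² (w(R) = (R² + R*R) - 1 = (R² + R²) - 1 = 2*R² - 1 = -1 + 2*R²)
-2115/w(-153) - 23978/(-40141) = -2115/(-1 + 2*(-153)²) - 23978/(-40141) = -2115/(-1 + 2*23409) - 23978*(-1/40141) = -2115/(-1 + 46818) + 23978/40141 = -2115/46817 + 23978/40141 = 1037679811/1879281197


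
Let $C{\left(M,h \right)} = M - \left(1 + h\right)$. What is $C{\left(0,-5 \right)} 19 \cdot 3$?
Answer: $228$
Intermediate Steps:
$C{\left(M,h \right)} = -1 + M - h$ ($C{\left(M,h \right)} = M - \left(1 + h\right) = -1 + M - h$)
$C{\left(0,-5 \right)} 19 \cdot 3 = \left(-1 + 0 - -5\right) 19 \cdot 3 = \left(-1 + 0 + 5\right) 19 \cdot 3 = 4 \cdot 19 \cdot 3 = 76 \cdot 3 = 228$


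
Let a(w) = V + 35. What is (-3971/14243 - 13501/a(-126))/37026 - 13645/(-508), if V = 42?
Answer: 92330373019565/3438044219148 ≈ 26.855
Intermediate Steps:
a(w) = 77 (a(w) = 42 + 35 = 77)
(-3971/14243 - 13501/a(-126))/37026 - 13645/(-508) = (-3971/14243 - 13501/77)/37026 - 13645/(-508) = (-3971*1/14243 - 13501*1/77)*(1/37026) - 13645*(-1/508) = (-3971/14243 - 13501/77)*(1/37026) + 13645/508 = -192600510/1096711*1/37026 + 13645/508 = -32100085/6767803581 + 13645/508 = 92330373019565/3438044219148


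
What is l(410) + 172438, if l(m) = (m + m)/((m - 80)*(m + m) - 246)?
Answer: 568528096/3297 ≈ 1.7244e+5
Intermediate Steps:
l(m) = 2*m/(-246 + 2*m*(-80 + m)) (l(m) = (2*m)/((-80 + m)*(2*m) - 246) = (2*m)/(2*m*(-80 + m) - 246) = (2*m)/(-246 + 2*m*(-80 + m)) = 2*m/(-246 + 2*m*(-80 + m)))
l(410) + 172438 = 410/(-123 + 410**2 - 80*410) + 172438 = 410/(-123 + 168100 - 32800) + 172438 = 410/135177 + 172438 = 410*(1/135177) + 172438 = 10/3297 + 172438 = 568528096/3297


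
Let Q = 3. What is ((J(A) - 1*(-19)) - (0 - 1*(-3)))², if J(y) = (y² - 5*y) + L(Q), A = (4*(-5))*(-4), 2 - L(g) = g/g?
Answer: 36204289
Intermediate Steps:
L(g) = 1 (L(g) = 2 - g/g = 2 - 1*1 = 2 - 1 = 1)
A = 80 (A = -20*(-4) = 80)
J(y) = 1 + y² - 5*y (J(y) = (y² - 5*y) + 1 = 1 + y² - 5*y)
((J(A) - 1*(-19)) - (0 - 1*(-3)))² = (((1 + 80² - 5*80) - 1*(-19)) - (0 - 1*(-3)))² = (((1 + 6400 - 400) + 19) - (0 + 3))² = ((6001 + 19) - 1*3)² = (6020 - 3)² = 6017² = 36204289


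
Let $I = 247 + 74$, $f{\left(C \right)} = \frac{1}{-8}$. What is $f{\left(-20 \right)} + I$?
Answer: $\frac{2567}{8} \approx 320.88$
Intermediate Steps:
$f{\left(C \right)} = - \frac{1}{8}$
$I = 321$
$f{\left(-20 \right)} + I = - \frac{1}{8} + 321 = \frac{2567}{8}$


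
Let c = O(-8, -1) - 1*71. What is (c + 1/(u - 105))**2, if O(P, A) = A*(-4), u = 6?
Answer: 44009956/9801 ≈ 4490.4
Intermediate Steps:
O(P, A) = -4*A
c = -67 (c = -4*(-1) - 1*71 = 4 - 71 = -67)
(c + 1/(u - 105))**2 = (-67 + 1/(6 - 105))**2 = (-67 + 1/(-99))**2 = (-67 - 1/99)**2 = (-6634/99)**2 = 44009956/9801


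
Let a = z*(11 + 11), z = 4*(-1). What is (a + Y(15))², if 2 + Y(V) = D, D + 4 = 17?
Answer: 5929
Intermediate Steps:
D = 13 (D = -4 + 17 = 13)
z = -4
Y(V) = 11 (Y(V) = -2 + 13 = 11)
a = -88 (a = -4*(11 + 11) = -4*22 = -88)
(a + Y(15))² = (-88 + 11)² = (-77)² = 5929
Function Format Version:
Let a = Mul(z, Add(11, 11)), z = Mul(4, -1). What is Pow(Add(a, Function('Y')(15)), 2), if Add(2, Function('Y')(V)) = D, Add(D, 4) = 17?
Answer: 5929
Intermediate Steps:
D = 13 (D = Add(-4, 17) = 13)
z = -4
Function('Y')(V) = 11 (Function('Y')(V) = Add(-2, 13) = 11)
a = -88 (a = Mul(-4, Add(11, 11)) = Mul(-4, 22) = -88)
Pow(Add(a, Function('Y')(15)), 2) = Pow(Add(-88, 11), 2) = Pow(-77, 2) = 5929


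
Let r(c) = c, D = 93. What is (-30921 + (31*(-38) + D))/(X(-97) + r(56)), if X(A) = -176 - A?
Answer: 32006/23 ≈ 1391.6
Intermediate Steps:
(-30921 + (31*(-38) + D))/(X(-97) + r(56)) = (-30921 + (31*(-38) + 93))/((-176 - 1*(-97)) + 56) = (-30921 + (-1178 + 93))/((-176 + 97) + 56) = (-30921 - 1085)/(-79 + 56) = -32006/(-23) = -32006*(-1/23) = 32006/23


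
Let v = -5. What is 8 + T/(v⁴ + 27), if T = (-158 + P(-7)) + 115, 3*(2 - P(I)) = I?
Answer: 3883/489 ≈ 7.9407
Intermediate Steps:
P(I) = 2 - I/3
T = -116/3 (T = (-158 + (2 - ⅓*(-7))) + 115 = (-158 + (2 + 7/3)) + 115 = (-158 + 13/3) + 115 = -461/3 + 115 = -116/3 ≈ -38.667)
8 + T/(v⁴ + 27) = 8 - 116/(3*((-5)⁴ + 27)) = 8 - 116/(3*(625 + 27)) = 8 - 116/3/652 = 8 - 116/3*1/652 = 8 - 29/489 = 3883/489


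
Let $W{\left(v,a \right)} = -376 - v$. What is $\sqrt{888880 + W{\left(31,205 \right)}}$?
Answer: $\sqrt{888473} \approx 942.59$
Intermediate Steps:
$\sqrt{888880 + W{\left(31,205 \right)}} = \sqrt{888880 - 407} = \sqrt{888473}$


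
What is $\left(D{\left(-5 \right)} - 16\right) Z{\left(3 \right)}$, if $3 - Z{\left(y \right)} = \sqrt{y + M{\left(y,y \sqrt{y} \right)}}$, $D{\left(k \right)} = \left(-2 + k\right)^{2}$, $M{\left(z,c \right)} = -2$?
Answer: $66$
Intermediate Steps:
$Z{\left(y \right)} = 3 - \sqrt{-2 + y}$ ($Z{\left(y \right)} = 3 - \sqrt{y - 2} = 3 - \sqrt{-2 + y}$)
$\left(D{\left(-5 \right)} - 16\right) Z{\left(3 \right)} = \left(\left(-2 - 5\right)^{2} - 16\right) \left(3 - \sqrt{-2 + 3}\right) = \left(\left(-7\right)^{2} - 16\right) \left(3 - \sqrt{1}\right) = \left(49 - 16\right) \left(3 - 1\right) = 33 \left(3 - 1\right) = 33 \cdot 2 = 66$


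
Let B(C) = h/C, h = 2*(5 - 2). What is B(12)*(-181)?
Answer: -181/2 ≈ -90.500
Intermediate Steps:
h = 6 (h = 2*3 = 6)
B(C) = 6/C
B(12)*(-181) = (6/12)*(-181) = (6*(1/12))*(-181) = (1/2)*(-181) = -181/2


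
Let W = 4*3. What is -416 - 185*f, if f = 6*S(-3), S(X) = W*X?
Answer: 39544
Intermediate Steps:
W = 12
S(X) = 12*X
f = -216 (f = 6*(12*(-3)) = 6*(-36) = -216)
-416 - 185*f = -416 - 185*(-216) = -416 + 39960 = 39544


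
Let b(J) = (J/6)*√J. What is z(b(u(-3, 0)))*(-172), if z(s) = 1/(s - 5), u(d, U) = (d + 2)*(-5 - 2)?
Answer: 30960/557 + 7224*√7/557 ≈ 89.897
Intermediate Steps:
u(d, U) = -14 - 7*d (u(d, U) = (2 + d)*(-7) = -14 - 7*d)
b(J) = J^(3/2)/6 (b(J) = (J*(⅙))*√J = (J/6)*√J = J^(3/2)/6)
z(s) = 1/(-5 + s)
z(b(u(-3, 0)))*(-172) = -172/(-5 + (-14 - 7*(-3))^(3/2)/6) = -172/(-5 + (-14 + 21)^(3/2)/6) = -172/(-5 + 7^(3/2)/6) = -172/(-5 + (7*√7)/6) = -172/(-5 + 7*√7/6)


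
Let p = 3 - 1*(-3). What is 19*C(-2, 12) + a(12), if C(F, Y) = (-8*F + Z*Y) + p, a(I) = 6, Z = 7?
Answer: 2020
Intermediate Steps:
p = 6 (p = 3 + 3 = 6)
C(F, Y) = 6 - 8*F + 7*Y (C(F, Y) = (-8*F + 7*Y) + 6 = 6 - 8*F + 7*Y)
19*C(-2, 12) + a(12) = 19*(6 - 8*(-2) + 7*12) + 6 = 19*(6 + 16 + 84) + 6 = 19*106 + 6 = 2014 + 6 = 2020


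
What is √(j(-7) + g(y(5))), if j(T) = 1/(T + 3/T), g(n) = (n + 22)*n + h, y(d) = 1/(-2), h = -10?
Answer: I*√14118/26 ≈ 4.57*I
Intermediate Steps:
y(d) = -½
g(n) = -10 + n*(22 + n) (g(n) = (n + 22)*n - 10 = (22 + n)*n - 10 = n*(22 + n) - 10 = -10 + n*(22 + n))
√(j(-7) + g(y(5))) = √(-7/(3 + (-7)²) + (-10 + (-½)² + 22*(-½))) = √(-7/(3 + 49) + (-10 + ¼ - 11)) = √(-7/52 - 83/4) = √(-543/26) = I*√14118/26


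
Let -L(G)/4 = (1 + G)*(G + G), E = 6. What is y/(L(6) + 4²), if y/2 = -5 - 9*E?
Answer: 59/160 ≈ 0.36875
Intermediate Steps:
y = -118 (y = 2*(-5 - 9*6) = 2*(-5 - 54) = 2*(-59) = -118)
L(G) = -8*G*(1 + G) (L(G) = -4*(1 + G)*(G + G) = -4*(1 + G)*2*G = -8*G*(1 + G))
y/(L(6) + 4²) = -118/(-8*6*(1 + 6) + 4²) = -118/(-8*6*7 + 16) = -118/(-336 + 16) = -118/(-320) = -1/320*(-118) = 59/160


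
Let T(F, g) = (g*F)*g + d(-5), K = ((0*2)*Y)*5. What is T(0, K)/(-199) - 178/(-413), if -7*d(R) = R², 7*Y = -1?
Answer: 5271/11741 ≈ 0.44894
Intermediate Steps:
Y = -⅐ (Y = (⅐)*(-1) = -⅐ ≈ -0.14286)
K = 0 (K = ((0*2)*(-⅐))*5 = (0*(-⅐))*5 = 0*5 = 0)
d(R) = -R²/7
T(F, g) = -25/7 + F*g² (T(F, g) = (g*F)*g - ⅐*(-5)² = (F*g)*g - ⅐*25 = F*g² - 25/7 = -25/7 + F*g²)
T(0, K)/(-199) - 178/(-413) = (-25/7 + 0*0²)/(-199) - 178/(-413) = (-25/7 + 0*0)*(-1/199) - 178*(-1/413) = (-25/7 + 0)*(-1/199) + 178/413 = -25/7*(-1/199) + 178/413 = 25/1393 + 178/413 = 5271/11741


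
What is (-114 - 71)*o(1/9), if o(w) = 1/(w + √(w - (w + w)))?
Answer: -333/2 + 999*I/2 ≈ -166.5 + 499.5*I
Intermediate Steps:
o(w) = 1/(w + √(-w)) (o(w) = 1/(w + √(w - 2*w)) = 1/(w + √(-w)))
(-114 - 71)*o(1/9) = (-114 - 71)/(1/9 + √(-1/9)) = -185/(⅑ + √(-1*⅑)) = -185/(⅑ + √(-⅑)) = -185*81*(⅑ - I/3)/10 = -2997*(⅑ - I/3)/2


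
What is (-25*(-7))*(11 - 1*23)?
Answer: -2100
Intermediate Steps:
(-25*(-7))*(11 - 1*23) = 175*(11 - 23) = 175*(-12) = -2100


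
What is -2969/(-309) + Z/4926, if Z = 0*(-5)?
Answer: 2969/309 ≈ 9.6084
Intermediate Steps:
Z = 0
-2969/(-309) + Z/4926 = -2969/(-309) + 0/4926 = -2969*(-1/309) + 0*(1/4926) = 2969/309 + 0 = 2969/309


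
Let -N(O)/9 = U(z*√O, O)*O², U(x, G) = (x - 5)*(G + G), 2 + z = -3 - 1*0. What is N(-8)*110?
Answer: -5068800 - 10137600*I*√2 ≈ -5.0688e+6 - 1.4337e+7*I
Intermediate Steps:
z = -5 (z = -2 + (-3 - 1*0) = -2 + (-3 + 0) = -2 - 3 = -5)
U(x, G) = 2*G*(-5 + x) (U(x, G) = (-5 + x)*(2*G) = 2*G*(-5 + x))
N(O) = -18*O³*(-5 - 5*√O) (N(O) = -9*2*O*(-5 - 5*√O)*O² = -18*O³*(-5 - 5*√O))
N(-8)*110 = (90*(-8)³ + 90*(-8)^(7/2))*110 = (90*(-512) + 90*(-1024*I*√2))*110 = (-46080 - 92160*I*√2)*110 = -5068800 - 10137600*I*√2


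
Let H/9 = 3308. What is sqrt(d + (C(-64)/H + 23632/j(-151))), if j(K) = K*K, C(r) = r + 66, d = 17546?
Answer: sqrt(9850793026001086)/749262 ≈ 132.47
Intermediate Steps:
C(r) = 66 + r
j(K) = K**2
H = 29772 (H = 9*3308 = 29772)
sqrt(d + (C(-64)/H + 23632/j(-151))) = sqrt(17546 + ((66 - 64)/29772 + 23632/((-151)**2))) = sqrt(17546 + (2*(1/29772) + 23632/22801)) = sqrt(17546 + (1/14886 + 23632*(1/22801))) = sqrt(17546 + (1/14886 + 23632/22801)) = sqrt(17546 + 351808753/339415686) = sqrt(5955739435309/339415686) = sqrt(9850793026001086)/749262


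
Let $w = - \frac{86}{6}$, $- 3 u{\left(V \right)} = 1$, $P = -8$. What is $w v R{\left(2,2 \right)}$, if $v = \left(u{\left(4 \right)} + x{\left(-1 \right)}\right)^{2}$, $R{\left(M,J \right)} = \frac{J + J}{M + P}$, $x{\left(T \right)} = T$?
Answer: $\frac{1376}{81} \approx 16.988$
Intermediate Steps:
$u{\left(V \right)} = - \frac{1}{3}$ ($u{\left(V \right)} = \left(- \frac{1}{3}\right) 1 = - \frac{1}{3}$)
$R{\left(M,J \right)} = \frac{2 J}{-8 + M}$ ($R{\left(M,J \right)} = \frac{J + J}{M - 8} = \frac{2 J}{-8 + M}$)
$v = \frac{16}{9}$ ($v = \left(- \frac{1}{3} - 1\right)^{2} = \left(- \frac{4}{3}\right)^{2} = \frac{16}{9} \approx 1.7778$)
$w = - \frac{43}{3}$ ($w = \left(-86\right) \frac{1}{6} = - \frac{43}{3} \approx -14.333$)
$w v R{\left(2,2 \right)} = \left(- \frac{43}{3}\right) \frac{16}{9} \cdot 2 \cdot 2 \frac{1}{-8 + 2} = - \frac{688 \cdot 2 \cdot 2 \frac{1}{-6}}{27} = - \frac{688 \cdot 2 \cdot 2 \left(- \frac{1}{6}\right)}{27} = \left(- \frac{688}{27}\right) \left(- \frac{2}{3}\right) = \frac{1376}{81}$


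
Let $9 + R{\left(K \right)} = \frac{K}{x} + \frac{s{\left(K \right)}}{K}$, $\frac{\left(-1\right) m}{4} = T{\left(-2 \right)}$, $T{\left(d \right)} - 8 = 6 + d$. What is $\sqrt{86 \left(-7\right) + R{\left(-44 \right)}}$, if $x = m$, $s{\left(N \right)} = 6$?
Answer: $\frac{i \sqrt{2658117}}{66} \approx 24.703 i$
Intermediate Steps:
$T{\left(d \right)} = 14 + d$ ($T{\left(d \right)} = 8 + \left(6 + d\right) = 14 + d$)
$m = -48$ ($m = - 4 \left(14 - 2\right) = \left(-4\right) 12 = -48$)
$x = -48$
$R{\left(K \right)} = -9 + \frac{6}{K} - \frac{K}{48}$ ($R{\left(K \right)} = -9 + \left(\frac{K}{-48} + \frac{6}{K}\right) = -9 + \left(K \left(- \frac{1}{48}\right) + \frac{6}{K}\right) = -9 - \left(- \frac{6}{K} + \frac{K}{48}\right) = -9 + \frac{6}{K} - \frac{K}{48}$)
$\sqrt{86 \left(-7\right) + R{\left(-44 \right)}} = \sqrt{86 \left(-7\right) - \left(\frac{97}{12} + \frac{3}{22}\right)} = \sqrt{-602 + \left(-9 + 6 \left(- \frac{1}{44}\right) + \frac{11}{12}\right)} = \sqrt{-602 - \frac{1085}{132}} = \sqrt{- \frac{80549}{132}} = \frac{i \sqrt{2658117}}{66}$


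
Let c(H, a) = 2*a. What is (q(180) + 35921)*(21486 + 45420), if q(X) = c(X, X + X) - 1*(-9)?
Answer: 2452104900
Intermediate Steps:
q(X) = 9 + 4*X (q(X) = 2*(X + X) - 1*(-9) = 2*(2*X) + 9 = 4*X + 9 = 9 + 4*X)
(q(180) + 35921)*(21486 + 45420) = ((9 + 4*180) + 35921)*(21486 + 45420) = ((9 + 720) + 35921)*66906 = (729 + 35921)*66906 = 36650*66906 = 2452104900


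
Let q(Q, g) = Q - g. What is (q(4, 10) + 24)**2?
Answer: 324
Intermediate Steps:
(q(4, 10) + 24)**2 = ((4 - 1*10) + 24)**2 = ((4 - 10) + 24)**2 = (-6 + 24)**2 = 18**2 = 324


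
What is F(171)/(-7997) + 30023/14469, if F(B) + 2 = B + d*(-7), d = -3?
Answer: 33906403/16529799 ≈ 2.0512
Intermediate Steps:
F(B) = 19 + B (F(B) = -2 + (B - 3*(-7)) = -2 + (B + 21) = -2 + (21 + B) = 19 + B)
F(171)/(-7997) + 30023/14469 = (19 + 171)/(-7997) + 30023/14469 = 190*(-1/7997) + 30023*(1/14469) = -190/7997 + 4289/2067 = 33906403/16529799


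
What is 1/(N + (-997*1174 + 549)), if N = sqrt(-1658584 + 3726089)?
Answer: -1169929/1368731797536 - sqrt(2067505)/1368731797536 ≈ -8.5580e-7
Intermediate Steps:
N = sqrt(2067505) ≈ 1437.9
1/(N + (-997*1174 + 549)) = 1/(sqrt(2067505) + (-997*1174 + 549)) = 1/(sqrt(2067505) + (-1170478 + 549)) = 1/(sqrt(2067505) - 1169929) = 1/(-1169929 + sqrt(2067505))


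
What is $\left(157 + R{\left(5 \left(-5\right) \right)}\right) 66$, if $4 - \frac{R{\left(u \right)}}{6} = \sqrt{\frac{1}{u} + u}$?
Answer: $11946 - \frac{396 i \sqrt{626}}{5} \approx 11946.0 - 1981.6 i$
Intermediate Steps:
$R{\left(u \right)} = 24 - 6 \sqrt{u + \frac{1}{u}}$ ($R{\left(u \right)} = 24 - 6 \sqrt{\frac{1}{u} + u} = 24 - 6 \sqrt{u + \frac{1}{u}}$)
$\left(157 + R{\left(5 \left(-5\right) \right)}\right) 66 = \left(157 + \left(24 - 6 \sqrt{5 \left(-5\right) + \frac{1}{5 \left(-5\right)}}\right)\right) 66 = \left(157 + \left(24 - 6 \sqrt{-25 + \frac{1}{-25}}\right)\right) 66 = \left(157 + \left(24 - 6 \sqrt{-25 - \frac{1}{25}}\right)\right) 66 = \left(157 + \left(24 - 6 \sqrt{- \frac{626}{25}}\right)\right) 66 = \left(157 + \left(24 - 6 \frac{i \sqrt{626}}{5}\right)\right) 66 = \left(157 + \left(24 - \frac{6 i \sqrt{626}}{5}\right)\right) 66 = \left(181 - \frac{6 i \sqrt{626}}{5}\right) 66 = 11946 - \frac{396 i \sqrt{626}}{5}$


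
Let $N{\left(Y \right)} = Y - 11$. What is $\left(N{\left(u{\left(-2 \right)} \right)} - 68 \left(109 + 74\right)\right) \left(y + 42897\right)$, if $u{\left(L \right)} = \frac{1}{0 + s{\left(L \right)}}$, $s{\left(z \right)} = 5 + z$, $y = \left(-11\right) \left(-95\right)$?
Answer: $- \frac{1641848888}{3} \approx -5.4728 \cdot 10^{8}$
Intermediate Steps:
$y = 1045$
$u{\left(L \right)} = \frac{1}{5 + L}$ ($u{\left(L \right)} = \frac{1}{0 + \left(5 + L\right)} = \frac{1}{5 + L}$)
$N{\left(Y \right)} = -11 + Y$
$\left(N{\left(u{\left(-2 \right)} \right)} - 68 \left(109 + 74\right)\right) \left(y + 42897\right) = \left(\left(-11 + \frac{1}{5 - 2}\right) - 68 \left(109 + 74\right)\right) \left(1045 + 42897\right) = \left(\left(-11 + \frac{1}{3}\right) - 12444\right) 43942 = \left(- \frac{32}{3} - 12444\right) 43942 = \left(- \frac{37364}{3}\right) 43942 = - \frac{1641848888}{3}$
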